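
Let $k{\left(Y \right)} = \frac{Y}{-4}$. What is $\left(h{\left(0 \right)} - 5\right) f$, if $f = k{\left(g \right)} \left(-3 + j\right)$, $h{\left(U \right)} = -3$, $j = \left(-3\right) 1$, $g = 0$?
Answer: $0$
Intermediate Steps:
$k{\left(Y \right)} = - \frac{Y}{4}$ ($k{\left(Y \right)} = Y \left(- \frac{1}{4}\right) = - \frac{Y}{4}$)
$j = -3$
$f = 0$ ($f = \left(- \frac{1}{4}\right) 0 \left(-3 - 3\right) = 0 \left(-6\right) = 0$)
$\left(h{\left(0 \right)} - 5\right) f = \left(-3 - 5\right) 0 = \left(-8\right) 0 = 0$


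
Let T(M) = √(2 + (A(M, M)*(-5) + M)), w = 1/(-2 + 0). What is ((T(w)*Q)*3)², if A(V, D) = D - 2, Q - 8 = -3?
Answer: 3150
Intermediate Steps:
Q = 5 (Q = 8 - 3 = 5)
A(V, D) = -2 + D
w = -½ (w = 1/(-2) = -½ ≈ -0.50000)
T(M) = √(12 - 4*M) (T(M) = √(2 + ((-2 + M)*(-5) + M)) = √(2 + ((10 - 5*M) + M)) = √(2 + (10 - 4*M)) = √(12 - 4*M))
((T(w)*Q)*3)² = (((2*√(3 - 1*(-½)))*5)*3)² = (((2*√(3 + ½))*5)*3)² = (((2*√(7/2))*5)*3)² = (((2*(√14/2))*5)*3)² = ((√14*5)*3)² = ((5*√14)*3)² = (15*√14)² = 3150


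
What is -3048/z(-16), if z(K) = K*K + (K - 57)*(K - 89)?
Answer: -3048/7921 ≈ -0.38480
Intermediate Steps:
z(K) = K**2 + (-89 + K)*(-57 + K) (z(K) = K**2 + (-57 + K)*(-89 + K) = K**2 + (-89 + K)*(-57 + K))
-3048/z(-16) = -3048/(5073 - 146*(-16) + 2*(-16)**2) = -3048/(5073 + 2336 + 2*256) = -3048/(5073 + 2336 + 512) = -3048/7921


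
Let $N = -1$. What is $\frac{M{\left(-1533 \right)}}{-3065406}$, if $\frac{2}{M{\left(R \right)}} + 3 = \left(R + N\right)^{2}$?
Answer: $- \frac{1}{3606684662559} \approx -2.7726 \cdot 10^{-13}$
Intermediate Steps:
$M{\left(R \right)} = \frac{2}{-3 + \left(-1 + R\right)^{2}}$ ($M{\left(R \right)} = \frac{2}{-3 + \left(R - 1\right)^{2}} = \frac{2}{-3 + \left(-1 + R\right)^{2}}$)
$\frac{M{\left(-1533 \right)}}{-3065406} = \frac{2 \frac{1}{-3 + \left(-1 - 1533\right)^{2}}}{-3065406} = \frac{2}{-3 + \left(-1534\right)^{2}} \left(- \frac{1}{3065406}\right) = \frac{2}{-3 + 2353156} \left(- \frac{1}{3065406}\right) = \frac{2}{2353153} \left(- \frac{1}{3065406}\right) = - \frac{1}{3606684662559}$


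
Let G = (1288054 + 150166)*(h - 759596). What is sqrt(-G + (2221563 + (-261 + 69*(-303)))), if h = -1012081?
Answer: sqrt(2548063495335) ≈ 1.5963e+6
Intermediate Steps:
G = -2548061294940 (G = (1288054 + 150166)*(-1012081 - 759596) = 1438220*(-1771677) = -2548061294940)
sqrt(-G + (2221563 + (-261 + 69*(-303)))) = sqrt(-1*(-2548061294940) + (2221563 + (-261 + 69*(-303)))) = sqrt(2548061294940 + (2221563 + (-261 - 20907))) = sqrt(2548061294940 + (2221563 - 21168)) = sqrt(2548061294940 + 2200395) = sqrt(2548063495335)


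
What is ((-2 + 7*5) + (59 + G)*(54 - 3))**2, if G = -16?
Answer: 4955076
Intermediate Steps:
((-2 + 7*5) + (59 + G)*(54 - 3))**2 = ((-2 + 7*5) + (59 - 16)*(54 - 3))**2 = ((-2 + 35) + 43*51)**2 = (33 + 2193)**2 = 2226**2 = 4955076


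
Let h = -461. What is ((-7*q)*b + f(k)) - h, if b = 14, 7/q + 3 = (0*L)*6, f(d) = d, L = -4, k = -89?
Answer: 1802/3 ≈ 600.67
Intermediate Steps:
q = -7/3 (q = 7/(-3 + (0*(-4))*6) = 7/(-3 + 0*6) = 7/(-3 + 0) = 7/(-3) = 7*(-1/3) = -7/3 ≈ -2.3333)
((-7*q)*b + f(k)) - h = (-7*(-7/3)*14 - 89) - 1*(-461) = ((49/3)*14 - 89) + 461 = (686/3 - 89) + 461 = 419/3 + 461 = 1802/3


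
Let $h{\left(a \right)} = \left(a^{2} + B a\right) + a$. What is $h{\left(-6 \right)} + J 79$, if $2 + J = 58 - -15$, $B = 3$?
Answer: $5621$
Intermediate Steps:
$h{\left(a \right)} = a^{2} + 4 a$ ($h{\left(a \right)} = \left(a^{2} + 3 a\right) + a = a^{2} + 4 a$)
$J = 71$ ($J = -2 + \left(58 - -15\right) = -2 + \left(58 + 15\right) = -2 + 73 = 71$)
$h{\left(-6 \right)} + J 79 = - 6 \left(4 - 6\right) + 71 \cdot 79 = \left(-6\right) \left(-2\right) + 5609 = 12 + 5609 = 5621$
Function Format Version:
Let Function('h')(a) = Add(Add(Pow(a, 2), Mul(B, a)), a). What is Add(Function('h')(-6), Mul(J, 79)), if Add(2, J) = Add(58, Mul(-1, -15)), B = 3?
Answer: 5621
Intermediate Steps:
Function('h')(a) = Add(Pow(a, 2), Mul(4, a)) (Function('h')(a) = Add(Add(Pow(a, 2), Mul(3, a)), a) = Add(Pow(a, 2), Mul(4, a)))
J = 71 (J = Add(-2, Add(58, Mul(-1, -15))) = Add(-2, Add(58, 15)) = Add(-2, 73) = 71)
Add(Function('h')(-6), Mul(J, 79)) = Add(Mul(-6, Add(4, -6)), Mul(71, 79)) = Add(Mul(-6, -2), 5609) = Add(12, 5609) = 5621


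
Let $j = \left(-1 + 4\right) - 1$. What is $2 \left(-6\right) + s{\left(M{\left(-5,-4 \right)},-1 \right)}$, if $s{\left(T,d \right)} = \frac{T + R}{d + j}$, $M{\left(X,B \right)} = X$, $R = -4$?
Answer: $-21$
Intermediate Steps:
$j = 2$ ($j = 3 - 1 = 2$)
$s{\left(T,d \right)} = \frac{-4 + T}{2 + d}$ ($s{\left(T,d \right)} = \frac{T - 4}{d + 2} = \frac{-4 + T}{2 + d}$)
$2 \left(-6\right) + s{\left(M{\left(-5,-4 \right)},-1 \right)} = 2 \left(-6\right) + \frac{-4 - 5}{2 - 1} = -12 + 1^{-1} \left(-9\right) = -12 + 1 \left(-9\right) = -12 - 9 = -21$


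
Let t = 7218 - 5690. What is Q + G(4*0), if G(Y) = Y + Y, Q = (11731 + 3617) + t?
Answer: 16876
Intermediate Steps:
t = 1528
Q = 16876 (Q = (11731 + 3617) + 1528 = 15348 + 1528 = 16876)
G(Y) = 2*Y
Q + G(4*0) = 16876 + 2*(4*0) = 16876 + 2*0 = 16876 + 0 = 16876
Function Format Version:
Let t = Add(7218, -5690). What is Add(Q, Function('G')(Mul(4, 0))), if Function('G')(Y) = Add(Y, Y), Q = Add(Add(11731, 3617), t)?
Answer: 16876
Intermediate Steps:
t = 1528
Q = 16876 (Q = Add(Add(11731, 3617), 1528) = Add(15348, 1528) = 16876)
Function('G')(Y) = Mul(2, Y)
Add(Q, Function('G')(Mul(4, 0))) = Add(16876, Mul(2, Mul(4, 0))) = Add(16876, Mul(2, 0)) = Add(16876, 0) = 16876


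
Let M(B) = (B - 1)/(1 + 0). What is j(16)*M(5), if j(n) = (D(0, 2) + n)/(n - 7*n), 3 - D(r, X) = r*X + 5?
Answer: -7/12 ≈ -0.58333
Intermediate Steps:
M(B) = -1 + B (M(B) = (-1 + B)/1 = (-1 + B)*1 = -1 + B)
D(r, X) = -2 - X*r (D(r, X) = 3 - (r*X + 5) = 3 - (X*r + 5) = 3 - (5 + X*r) = 3 + (-5 - X*r) = -2 - X*r)
j(n) = -(-2 + n)/(6*n) (j(n) = ((-2 - 1*2*0) + n)/(n - 7*n) = ((-2 + 0) + n)/((-6*n)) = (-2 + n)*(-1/(6*n)) = -(-2 + n)/(6*n))
j(16)*M(5) = ((1/6)*(2 - 1*16)/16)*(-1 + 5) = ((1/6)*(1/16)*(2 - 16))*4 = ((1/6)*(1/16)*(-14))*4 = -7/48*4 = -7/12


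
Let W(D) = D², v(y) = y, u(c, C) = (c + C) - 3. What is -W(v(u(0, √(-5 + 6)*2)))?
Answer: -1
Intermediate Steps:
u(c, C) = -3 + C + c (u(c, C) = (C + c) - 3 = -3 + C + c)
-W(v(u(0, √(-5 + 6)*2))) = -(-3 + √(-5 + 6)*2 + 0)² = -(-3 + √1*2 + 0)² = -(-3 + 1*2 + 0)² = -(-3 + 2 + 0)² = -1*(-1)² = -1*1 = -1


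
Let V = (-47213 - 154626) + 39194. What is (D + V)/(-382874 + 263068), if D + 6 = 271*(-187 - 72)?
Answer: 116420/59903 ≈ 1.9435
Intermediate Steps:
D = -70195 (D = -6 + 271*(-187 - 72) = -6 + 271*(-259) = -6 - 70189 = -70195)
V = -162645 (V = -201839 + 39194 = -162645)
(D + V)/(-382874 + 263068) = (-70195 - 162645)/(-382874 + 263068) = -232840/(-119806) = -232840*(-1/119806) = 116420/59903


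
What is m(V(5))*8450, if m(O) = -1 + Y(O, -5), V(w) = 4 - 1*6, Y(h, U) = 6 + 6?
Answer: 92950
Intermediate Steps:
Y(h, U) = 12
V(w) = -2 (V(w) = 4 - 6 = -2)
m(O) = 11 (m(O) = -1 + 12 = 11)
m(V(5))*8450 = 11*8450 = 92950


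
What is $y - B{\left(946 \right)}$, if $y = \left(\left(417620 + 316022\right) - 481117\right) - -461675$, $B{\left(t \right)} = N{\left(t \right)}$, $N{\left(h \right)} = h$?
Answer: $713254$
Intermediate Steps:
$B{\left(t \right)} = t$
$y = 714200$ ($y = \left(733642 - 481117\right) + 461675 = 252525 + 461675 = 714200$)
$y - B{\left(946 \right)} = 714200 - 946 = 713254$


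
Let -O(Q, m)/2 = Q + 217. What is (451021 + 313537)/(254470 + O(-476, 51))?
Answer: 382279/127494 ≈ 2.9984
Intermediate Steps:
O(Q, m) = -434 - 2*Q (O(Q, m) = -2*(Q + 217) = -2*(217 + Q) = -434 - 2*Q)
(451021 + 313537)/(254470 + O(-476, 51)) = (451021 + 313537)/(254470 + (-434 - 2*(-476))) = 764558/(254470 + (-434 + 952)) = 764558/(254470 + 518) = 764558/254988 = 764558*(1/254988) = 382279/127494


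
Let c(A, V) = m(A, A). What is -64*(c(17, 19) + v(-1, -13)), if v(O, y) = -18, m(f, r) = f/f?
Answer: 1088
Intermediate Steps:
m(f, r) = 1
c(A, V) = 1
-64*(c(17, 19) + v(-1, -13)) = -64*(1 - 18) = -64*(-17) = 1088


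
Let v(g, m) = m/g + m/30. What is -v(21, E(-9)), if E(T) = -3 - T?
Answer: -17/35 ≈ -0.48571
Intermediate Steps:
v(g, m) = m/30 + m/g (v(g, m) = m/g + m*(1/30) = m/g + m/30 = m/30 + m/g)
-v(21, E(-9)) = -((-3 - 1*(-9))/30 + (-3 - 1*(-9))/21) = -((-3 + 9)/30 + (-3 + 9)*(1/21)) = -((1/30)*6 + 6*(1/21)) = -(⅕ + 2/7) = -1*17/35 = -17/35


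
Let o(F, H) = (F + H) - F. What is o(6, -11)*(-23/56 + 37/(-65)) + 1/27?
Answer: 1063039/98280 ≈ 10.816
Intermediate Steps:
o(F, H) = H
o(6, -11)*(-23/56 + 37/(-65)) + 1/27 = -11*(-23/56 + 37/(-65)) + 1/27 = -11*(-23*1/56 + 37*(-1/65)) + 1/27 = -11*(-23/56 - 37/65) + 1/27 = -11*(-3567/3640) + 1/27 = 39237/3640 + 1/27 = 1063039/98280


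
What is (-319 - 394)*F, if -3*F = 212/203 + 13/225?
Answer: 35891707/137025 ≈ 261.94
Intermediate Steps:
F = -50339/137025 (F = -(212/203 + 13/225)/3 = -⅓*50339/45675 = -50339/137025 ≈ -0.36737)
(-319 - 394)*F = (-319 - 394)*(-50339/137025) = -713*(-50339/137025) = 35891707/137025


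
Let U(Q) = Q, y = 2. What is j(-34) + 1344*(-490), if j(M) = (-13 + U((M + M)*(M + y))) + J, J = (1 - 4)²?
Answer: -656388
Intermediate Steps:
J = 9 (J = (-3)² = 9)
j(M) = -4 + 2*M*(2 + M) (j(M) = (-13 + (M + M)*(M + 2)) + 9 = (-13 + (2*M)*(2 + M)) + 9 = (-13 + 2*M*(2 + M)) + 9 = -4 + 2*M*(2 + M))
j(-34) + 1344*(-490) = (-4 + 2*(-34)*(2 - 34)) + 1344*(-490) = (-4 + 2*(-34)*(-32)) - 658560 = (-4 + 2176) - 658560 = 2172 - 658560 = -656388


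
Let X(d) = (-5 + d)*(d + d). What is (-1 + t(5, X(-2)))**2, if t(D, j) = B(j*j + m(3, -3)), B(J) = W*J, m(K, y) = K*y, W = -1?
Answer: 602176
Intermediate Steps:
X(d) = 2*d*(-5 + d) (X(d) = (-5 + d)*(2*d) = 2*d*(-5 + d))
B(J) = -J
t(D, j) = 9 - j**2 (t(D, j) = -(j*j + 3*(-3)) = -(j**2 - 9) = -(-9 + j**2) = 9 - j**2)
(-1 + t(5, X(-2)))**2 = (-1 + (9 - (2*(-2)*(-5 - 2))**2))**2 = (-1 + (9 - (2*(-2)*(-7))**2))**2 = (-1 + (9 - 1*28**2))**2 = (-1 + (9 - 1*784))**2 = (-1 + (9 - 784))**2 = (-1 - 775)**2 = (-776)**2 = 602176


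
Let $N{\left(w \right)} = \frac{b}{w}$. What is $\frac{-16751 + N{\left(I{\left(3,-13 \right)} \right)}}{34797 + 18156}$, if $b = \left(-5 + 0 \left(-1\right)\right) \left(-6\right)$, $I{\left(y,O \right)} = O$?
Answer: $- \frac{217793}{688389} \approx -0.31638$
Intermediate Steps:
$b = 30$ ($b = \left(-5 + 0\right) \left(-6\right) = \left(-5\right) \left(-6\right) = 30$)
$N{\left(w \right)} = \frac{30}{w}$
$\frac{-16751 + N{\left(I{\left(3,-13 \right)} \right)}}{34797 + 18156} = \frac{-16751 + \frac{30}{-13}}{34797 + 18156} = \frac{-16751 + 30 \left(- \frac{1}{13}\right)}{52953} = \left(-16751 - \frac{30}{13}\right) \frac{1}{52953} = \left(- \frac{217793}{13}\right) \frac{1}{52953} = - \frac{217793}{688389}$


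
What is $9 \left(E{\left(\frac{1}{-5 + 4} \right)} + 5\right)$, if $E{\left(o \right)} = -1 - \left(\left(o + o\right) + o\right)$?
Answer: $63$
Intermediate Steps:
$E{\left(o \right)} = -1 - 3 o$ ($E{\left(o \right)} = -1 - \left(2 o + o\right) = -1 - 3 o$)
$9 \left(E{\left(\frac{1}{-5 + 4} \right)} + 5\right) = 9 \left(\left(-1 - \frac{3}{-5 + 4}\right) + 5\right) = 9 \left(\left(-1 - \frac{3}{-1}\right) + 5\right) = 9 \left(\left(-1 - -3\right) + 5\right) = 9 \left(\left(-1 + 3\right) + 5\right) = 9 \left(2 + 5\right) = 9 \cdot 7 = 63$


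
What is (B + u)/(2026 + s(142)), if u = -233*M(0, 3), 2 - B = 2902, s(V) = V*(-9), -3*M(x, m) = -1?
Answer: -8933/2244 ≈ -3.9808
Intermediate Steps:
M(x, m) = ⅓ (M(x, m) = -⅓*(-1) = ⅓)
s(V) = -9*V
B = -2900 (B = 2 - 1*2902 = 2 - 2902 = -2900)
u = -233/3 (u = -233*⅓ = -233/3 ≈ -77.667)
(B + u)/(2026 + s(142)) = (-2900 - 233/3)/(2026 - 9*142) = -8933/(3*(2026 - 1278)) = -8933/3/748 = -8933/3*1/748 = -8933/2244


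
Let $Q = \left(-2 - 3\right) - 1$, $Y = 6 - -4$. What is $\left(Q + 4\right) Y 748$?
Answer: $-14960$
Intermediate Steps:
$Y = 10$ ($Y = 6 + 4 = 10$)
$Q = -6$ ($Q = -5 - 1 = -6$)
$\left(Q + 4\right) Y 748 = \left(-6 + 4\right) 10 \cdot 748 = \left(-2\right) 10 \cdot 748 = \left(-20\right) 748 = -14960$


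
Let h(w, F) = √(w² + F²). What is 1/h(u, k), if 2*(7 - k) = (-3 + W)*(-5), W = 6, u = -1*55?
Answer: 2*√12941/12941 ≈ 0.017581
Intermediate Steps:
u = -55
k = 29/2 (k = 7 - (-3 + 6)*(-5)/2 = 7 - 3*(-5)/2 = 7 - ½*(-15) = 7 + 15/2 = 29/2 ≈ 14.500)
h(w, F) = √(F² + w²)
1/h(u, k) = 1/(√((29/2)² + (-55)²)) = 1/(√(841/4 + 3025)) = 1/(√(12941/4)) = 1/(√12941/2) = 2*√12941/12941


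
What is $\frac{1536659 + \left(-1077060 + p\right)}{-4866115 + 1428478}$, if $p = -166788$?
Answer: $- \frac{292811}{3437637} \approx -0.085178$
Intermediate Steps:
$\frac{1536659 + \left(-1077060 + p\right)}{-4866115 + 1428478} = \frac{1536659 - 1243848}{-4866115 + 1428478} = \frac{1536659 - 1243848}{-3437637} = 292811 \left(- \frac{1}{3437637}\right) = - \frac{292811}{3437637}$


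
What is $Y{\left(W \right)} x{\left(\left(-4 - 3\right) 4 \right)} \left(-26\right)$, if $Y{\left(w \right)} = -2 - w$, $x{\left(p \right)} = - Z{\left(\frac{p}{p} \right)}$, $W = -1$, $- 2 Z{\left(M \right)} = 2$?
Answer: $26$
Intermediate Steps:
$Z{\left(M \right)} = -1$ ($Z{\left(M \right)} = \left(- \frac{1}{2}\right) 2 = -1$)
$x{\left(p \right)} = 1$ ($x{\left(p \right)} = \left(-1\right) \left(-1\right) = 1$)
$Y{\left(W \right)} x{\left(\left(-4 - 3\right) 4 \right)} \left(-26\right) = \left(-2 - -1\right) 1 \left(-26\right) = \left(-2 + 1\right) 1 \left(-26\right) = \left(-1\right) 1 \left(-26\right) = \left(-1\right) \left(-26\right) = 26$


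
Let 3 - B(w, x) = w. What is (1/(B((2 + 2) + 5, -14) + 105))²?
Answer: 1/9801 ≈ 0.00010203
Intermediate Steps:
B(w, x) = 3 - w
(1/(B((2 + 2) + 5, -14) + 105))² = (1/((3 - ((2 + 2) + 5)) + 105))² = (1/((3 - (4 + 5)) + 105))² = (1/((3 - 1*9) + 105))² = (1/((3 - 9) + 105))² = (1/(-6 + 105))² = (1/99)² = 1/9801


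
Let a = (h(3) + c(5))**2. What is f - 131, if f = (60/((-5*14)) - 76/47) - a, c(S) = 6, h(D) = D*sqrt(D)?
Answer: -64640/329 - 36*sqrt(3) ≈ -258.83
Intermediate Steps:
h(D) = D**(3/2)
a = (6 + 3*sqrt(3))**2 (a = (3**(3/2) + 6)**2 = (3*sqrt(3) + 6)**2 = (6 + 3*sqrt(3))**2 ≈ 125.35)
f = -21541/329 - 36*sqrt(3) (f = (60/((-5*14)) - 76/47) - (63 + 36*sqrt(3)) = (60/(-70) - 76*1/47) + (-63 - 36*sqrt(3)) = (60*(-1/70) - 76/47) + (-63 - 36*sqrt(3)) = (-6/7 - 76/47) + (-63 - 36*sqrt(3)) = -814/329 + (-63 - 36*sqrt(3)) = -21541/329 - 36*sqrt(3) ≈ -127.83)
f - 131 = (-21541/329 - 36*sqrt(3)) - 131 = -64640/329 - 36*sqrt(3)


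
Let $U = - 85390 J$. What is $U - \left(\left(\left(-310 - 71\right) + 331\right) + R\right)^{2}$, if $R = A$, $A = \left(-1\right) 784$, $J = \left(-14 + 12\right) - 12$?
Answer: $499904$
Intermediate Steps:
$J = -14$ ($J = -2 - 12 = -14$)
$U = 1195460$ ($U = \left(-85390\right) \left(-14\right) = 1195460$)
$A = -784$
$R = -784$
$U - \left(\left(\left(-310 - 71\right) + 331\right) + R\right)^{2} = 1195460 - \left(\left(\left(-310 - 71\right) + 331\right) - 784\right)^{2} = 1195460 - \left(\left(-381 + 331\right) - 784\right)^{2} = 1195460 - \left(-50 - 784\right)^{2} = 1195460 - \left(-834\right)^{2} = 1195460 - 695556 = 499904$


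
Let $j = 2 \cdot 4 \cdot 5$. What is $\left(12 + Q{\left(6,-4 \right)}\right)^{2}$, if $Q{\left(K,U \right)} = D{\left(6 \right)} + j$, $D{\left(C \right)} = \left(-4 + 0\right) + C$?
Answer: $2916$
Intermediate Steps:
$D{\left(C \right)} = -4 + C$
$j = 40$ ($j = 8 \cdot 5 = 40$)
$Q{\left(K,U \right)} = 42$ ($Q{\left(K,U \right)} = \left(-4 + 6\right) + 40 = 2 + 40 = 42$)
$\left(12 + Q{\left(6,-4 \right)}\right)^{2} = \left(12 + 42\right)^{2} = 54^{2} = 2916$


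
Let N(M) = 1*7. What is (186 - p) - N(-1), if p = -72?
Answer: 251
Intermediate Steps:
N(M) = 7
(186 - p) - N(-1) = (186 - 1*(-72)) - 1*7 = (186 + 72) - 7 = 258 - 7 = 251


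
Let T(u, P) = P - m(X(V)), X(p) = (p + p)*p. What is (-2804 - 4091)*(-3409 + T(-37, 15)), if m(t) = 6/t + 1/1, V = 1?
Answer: 23429210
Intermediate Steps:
X(p) = 2*p**2 (X(p) = (2*p)*p = 2*p**2)
m(t) = 1 + 6/t (m(t) = 6/t + 1*1 = 6/t + 1 = 1 + 6/t)
T(u, P) = -4 + P (T(u, P) = P - (6 + 2*1**2)/(2*1**2) = P - (6 + 2*1)/(2*1) = P - (6 + 2)/2 = P - 8/2 = P - 1*4 = P - 4 = -4 + P)
(-2804 - 4091)*(-3409 + T(-37, 15)) = (-2804 - 4091)*(-3409 + (-4 + 15)) = -6895*(-3409 + 11) = -6895*(-3398) = 23429210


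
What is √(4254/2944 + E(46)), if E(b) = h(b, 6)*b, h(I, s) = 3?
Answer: 3*√524561/184 ≈ 11.809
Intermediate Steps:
E(b) = 3*b
√(4254/2944 + E(46)) = √(4254/2944 + 3*46) = √(4254*(1/2944) + 138) = √(2127/1472 + 138) = √(205263/1472) = 3*√524561/184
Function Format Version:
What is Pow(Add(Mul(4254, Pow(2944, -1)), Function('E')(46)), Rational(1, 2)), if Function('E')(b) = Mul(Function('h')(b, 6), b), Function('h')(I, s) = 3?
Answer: Mul(Rational(3, 184), Pow(524561, Rational(1, 2))) ≈ 11.809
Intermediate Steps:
Function('E')(b) = Mul(3, b)
Pow(Add(Mul(4254, Pow(2944, -1)), Function('E')(46)), Rational(1, 2)) = Pow(Add(Mul(4254, Pow(2944, -1)), Mul(3, 46)), Rational(1, 2)) = Pow(Add(Mul(4254, Rational(1, 2944)), 138), Rational(1, 2)) = Pow(Add(Rational(2127, 1472), 138), Rational(1, 2)) = Pow(Rational(205263, 1472), Rational(1, 2)) = Mul(Rational(3, 184), Pow(524561, Rational(1, 2)))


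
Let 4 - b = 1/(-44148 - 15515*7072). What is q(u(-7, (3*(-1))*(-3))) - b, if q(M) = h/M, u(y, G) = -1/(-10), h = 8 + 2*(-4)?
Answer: -1687746945/421936736 ≈ -4.0000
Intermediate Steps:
h = 0 (h = 8 - 8 = 0)
b = 1687746945/421936736 (b = 4 - 1/((-44148 - 15515)*7072) = 4 - 1/((-59663)*7072) = 4 - (-1)/(59663*7072) = 4 - 1*(-1/421936736) = 4 + 1/421936736 = 1687746945/421936736 ≈ 4.0000)
u(y, G) = ⅒ (u(y, G) = -1*(-⅒) = ⅒)
q(M) = 0 (q(M) = 0/M = 0)
q(u(-7, (3*(-1))*(-3))) - b = 0 - 1*1687746945/421936736 = 0 - 1687746945/421936736 = -1687746945/421936736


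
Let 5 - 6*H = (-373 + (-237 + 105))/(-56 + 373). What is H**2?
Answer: 1092025/904401 ≈ 1.2075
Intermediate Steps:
H = 1045/951 (H = 5/6 - (-373 + (-237 + 105))/(6*(-56 + 373)) = 5/6 - (-373 - 132)/(6*317) = 5/6 - (-505)/(6*317) = 5/6 - 1/6*(-505/317) = 5/6 + 505/1902 = 1045/951 ≈ 1.0988)
H**2 = (1045/951)**2 = 1092025/904401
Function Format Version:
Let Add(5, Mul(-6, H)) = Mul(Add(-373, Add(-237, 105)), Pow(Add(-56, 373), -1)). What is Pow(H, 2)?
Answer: Rational(1092025, 904401) ≈ 1.2075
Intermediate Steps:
H = Rational(1045, 951) (H = Add(Rational(5, 6), Mul(Rational(-1, 6), Mul(Add(-373, Add(-237, 105)), Pow(Add(-56, 373), -1)))) = Add(Rational(5, 6), Mul(Rational(-1, 6), Mul(Add(-373, -132), Pow(317, -1)))) = Add(Rational(5, 6), Mul(Rational(-1, 6), Mul(-505, Rational(1, 317)))) = Add(Rational(5, 6), Mul(Rational(-1, 6), Rational(-505, 317))) = Add(Rational(5, 6), Rational(505, 1902)) = Rational(1045, 951) ≈ 1.0988)
Pow(H, 2) = Pow(Rational(1045, 951), 2) = Rational(1092025, 904401)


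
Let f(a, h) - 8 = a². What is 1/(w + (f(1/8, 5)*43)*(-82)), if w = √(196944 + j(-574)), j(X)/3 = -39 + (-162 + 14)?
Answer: -9647136/272590877123 - 11264*√1623/817772631369 ≈ -3.5945e-5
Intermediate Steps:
j(X) = -561 (j(X) = 3*(-39 + (-162 + 14)) = 3*(-39 - 148) = 3*(-187) = -561)
f(a, h) = 8 + a²
w = 11*√1623 (w = √(196944 - 561) = √196383 = 11*√1623 ≈ 443.15)
1/(w + (f(1/8, 5)*43)*(-82)) = 1/(11*√1623 + ((8 + (1/8)²)*43)*(-82)) = 1/(11*√1623 + ((8 + (⅛)²)*43)*(-82)) = 1/(11*√1623 + ((8 + 1/64)*43)*(-82)) = 1/(11*√1623 + ((513/64)*43)*(-82)) = 1/(11*√1623 + (22059/64)*(-82)) = 1/(11*√1623 - 904419/32) = 1/(-904419/32 + 11*√1623)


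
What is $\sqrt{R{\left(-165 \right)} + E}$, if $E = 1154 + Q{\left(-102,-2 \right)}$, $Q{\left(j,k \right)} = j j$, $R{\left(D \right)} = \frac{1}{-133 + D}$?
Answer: $\frac{\sqrt{1026396334}}{298} \approx 107.51$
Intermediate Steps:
$Q{\left(j,k \right)} = j^{2}$
$E = 11558$ ($E = 1154 + \left(-102\right)^{2} = 1154 + 10404 = 11558$)
$\sqrt{R{\left(-165 \right)} + E} = \sqrt{\frac{1}{-133 - 165} + 11558} = \sqrt{\frac{1}{-298} + 11558} = \sqrt{- \frac{1}{298} + 11558} = \sqrt{\frac{3444283}{298}} = \frac{\sqrt{1026396334}}{298}$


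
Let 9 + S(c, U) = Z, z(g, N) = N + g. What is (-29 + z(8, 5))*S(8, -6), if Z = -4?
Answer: 208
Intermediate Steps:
S(c, U) = -13 (S(c, U) = -9 - 4 = -13)
(-29 + z(8, 5))*S(8, -6) = (-29 + (5 + 8))*(-13) = (-29 + 13)*(-13) = -16*(-13) = 208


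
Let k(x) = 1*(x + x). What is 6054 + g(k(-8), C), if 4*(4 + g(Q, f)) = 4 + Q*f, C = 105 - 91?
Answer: 5995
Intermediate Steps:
k(x) = 2*x (k(x) = 1*(2*x) = 2*x)
C = 14
g(Q, f) = -3 + Q*f/4 (g(Q, f) = -4 + (4 + Q*f)/4 = -4 + (1 + Q*f/4) = -3 + Q*f/4)
6054 + g(k(-8), C) = 6054 + (-3 + (¼)*(2*(-8))*14) = 6054 + (-3 + (¼)*(-16)*14) = 6054 + (-3 - 56) = 6054 - 59 = 5995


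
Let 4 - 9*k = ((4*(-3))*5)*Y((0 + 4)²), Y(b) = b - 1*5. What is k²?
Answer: 440896/81 ≈ 5443.2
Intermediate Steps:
Y(b) = -5 + b (Y(b) = b - 5 = -5 + b)
k = 664/9 (k = 4/9 - (4*(-3))*5*(-5 + (0 + 4)²)/9 = 4/9 - (-12*5)*(-5 + 4²)/9 = 4/9 - (-20)*(-5 + 16)/3 = 4/9 - (-20)*11/3 = 4/9 - ⅑*(-660) = 4/9 + 220/3 = 664/9 ≈ 73.778)
k² = (664/9)² = 440896/81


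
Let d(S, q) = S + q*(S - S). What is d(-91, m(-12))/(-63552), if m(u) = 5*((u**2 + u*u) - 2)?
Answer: 91/63552 ≈ 0.0014319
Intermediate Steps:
m(u) = -10 + 10*u**2 (m(u) = 5*((u**2 + u**2) - 2) = 5*(2*u**2 - 2) = 5*(-2 + 2*u**2) = -10 + 10*u**2)
d(S, q) = S (d(S, q) = S + q*0 = S + 0 = S)
d(-91, m(-12))/(-63552) = -91/(-63552) = -91*(-1/63552) = 91/63552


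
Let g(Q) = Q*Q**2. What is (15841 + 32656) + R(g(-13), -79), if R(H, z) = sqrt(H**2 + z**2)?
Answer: 48497 + 5*sqrt(193322) ≈ 50695.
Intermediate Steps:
g(Q) = Q**3
(15841 + 32656) + R(g(-13), -79) = (15841 + 32656) + sqrt(((-13)**3)**2 + (-79)**2) = 48497 + sqrt((-2197)**2 + 6241) = 48497 + sqrt(4826809 + 6241) = 48497 + sqrt(4833050) = 48497 + 5*sqrt(193322)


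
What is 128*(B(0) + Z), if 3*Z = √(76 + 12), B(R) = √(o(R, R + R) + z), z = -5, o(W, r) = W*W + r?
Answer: 256*√22/3 + 128*I*√5 ≈ 400.25 + 286.22*I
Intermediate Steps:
o(W, r) = r + W² (o(W, r) = W² + r = r + W²)
B(R) = √(-5 + R² + 2*R) (B(R) = √(((R + R) + R²) - 5) = √((2*R + R²) - 5) = √((R² + 2*R) - 5) = √(-5 + R² + 2*R))
Z = 2*√22/3 (Z = √(76 + 12)/3 = √88/3 = (2*√22)/3 = 2*√22/3 ≈ 3.1269)
128*(B(0) + Z) = 128*(√(-5 + 0² + 2*0) + 2*√22/3) = 128*(√(-5 + 0 + 0) + 2*√22/3) = 128*(√(-5) + 2*√22/3) = 128*(I*√5 + 2*√22/3) = 128*(2*√22/3 + I*√5) = 256*√22/3 + 128*I*√5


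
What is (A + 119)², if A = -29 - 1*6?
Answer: 7056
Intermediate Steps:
A = -35 (A = -29 - 6 = -35)
(A + 119)² = (-35 + 119)² = 84² = 7056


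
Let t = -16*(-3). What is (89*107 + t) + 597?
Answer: 10168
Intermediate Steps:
t = 48
(89*107 + t) + 597 = (89*107 + 48) + 597 = (9523 + 48) + 597 = 9571 + 597 = 10168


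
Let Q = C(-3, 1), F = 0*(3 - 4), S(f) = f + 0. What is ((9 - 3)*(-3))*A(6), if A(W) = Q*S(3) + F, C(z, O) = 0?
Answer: 0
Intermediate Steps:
S(f) = f
F = 0 (F = 0*(-1) = 0)
Q = 0
A(W) = 0 (A(W) = 0*3 + 0 = 0 + 0 = 0)
((9 - 3)*(-3))*A(6) = ((9 - 3)*(-3))*0 = (6*(-3))*0 = -18*0 = 0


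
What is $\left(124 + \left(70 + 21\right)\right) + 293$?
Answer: $508$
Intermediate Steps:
$\left(124 + \left(70 + 21\right)\right) + 293 = \left(124 + 91\right) + 293 = 215 + 293 = 508$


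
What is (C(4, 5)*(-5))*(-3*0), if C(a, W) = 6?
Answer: 0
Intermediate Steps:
(C(4, 5)*(-5))*(-3*0) = (6*(-5))*(-3*0) = -30*0 = 0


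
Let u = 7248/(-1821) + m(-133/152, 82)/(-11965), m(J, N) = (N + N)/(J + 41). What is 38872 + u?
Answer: 90614737682936/2331344355 ≈ 38868.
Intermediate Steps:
m(J, N) = 2*N/(41 + J) (m(J, N) = (2*N)/(41 + J) = 2*N/(41 + J))
u = -9280084624/2331344355 (u = 7248/(-1821) + (2*82/(41 - 133/152))/(-11965) = 7248*(-1/1821) + (2*82/(41 - 133*1/152))*(-1/11965) = -2416/607 + (2*82/(41 - 7/8))*(-1/11965) = -2416/607 + (2*82/(321/8))*(-1/11965) = -2416/607 + (2*82*(8/321))*(-1/11965) = -2416/607 + (1312/321)*(-1/11965) = -2416/607 - 1312/3840765 = -9280084624/2331344355 ≈ -3.9806)
38872 + u = 38872 - 9280084624/2331344355 = 90614737682936/2331344355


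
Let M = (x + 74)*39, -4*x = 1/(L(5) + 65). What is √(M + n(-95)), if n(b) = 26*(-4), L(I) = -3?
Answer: √42773614/124 ≈ 52.743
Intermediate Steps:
x = -1/248 (x = -1/(4*(-3 + 65)) = -¼/62 = -¼*1/62 = -1/248 ≈ -0.0040323)
M = 715689/248 (M = (-1/248 + 74)*39 = (18351/248)*39 = 715689/248 ≈ 2885.8)
n(b) = -104
√(M + n(-95)) = √(715689/248 - 104) = √(689897/248) = √42773614/124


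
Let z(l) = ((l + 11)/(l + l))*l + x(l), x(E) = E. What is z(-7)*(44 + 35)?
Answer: -395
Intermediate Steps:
z(l) = 11/2 + 3*l/2 (z(l) = ((l + 11)/(l + l))*l + l = ((11 + l)/((2*l)))*l + l = ((11 + l)*(1/(2*l)))*l + l = ((11 + l)/(2*l))*l + l = (11/2 + l/2) + l = 11/2 + 3*l/2)
z(-7)*(44 + 35) = (11/2 + (3/2)*(-7))*(44 + 35) = (11/2 - 21/2)*79 = -5*79 = -395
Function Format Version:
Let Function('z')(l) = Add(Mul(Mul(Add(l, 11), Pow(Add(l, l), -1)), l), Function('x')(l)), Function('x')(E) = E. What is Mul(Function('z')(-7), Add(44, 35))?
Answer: -395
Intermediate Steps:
Function('z')(l) = Add(Rational(11, 2), Mul(Rational(3, 2), l)) (Function('z')(l) = Add(Mul(Mul(Add(l, 11), Pow(Add(l, l), -1)), l), l) = Add(Mul(Mul(Add(11, l), Pow(Mul(2, l), -1)), l), l) = Add(Mul(Mul(Add(11, l), Mul(Rational(1, 2), Pow(l, -1))), l), l) = Add(Mul(Mul(Rational(1, 2), Pow(l, -1), Add(11, l)), l), l) = Add(Add(Rational(11, 2), Mul(Rational(1, 2), l)), l) = Add(Rational(11, 2), Mul(Rational(3, 2), l)))
Mul(Function('z')(-7), Add(44, 35)) = Mul(Add(Rational(11, 2), Mul(Rational(3, 2), -7)), Add(44, 35)) = Mul(Add(Rational(11, 2), Rational(-21, 2)), 79) = Mul(-5, 79) = -395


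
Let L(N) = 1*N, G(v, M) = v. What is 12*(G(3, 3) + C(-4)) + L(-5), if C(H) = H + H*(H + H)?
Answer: 367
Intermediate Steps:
C(H) = H + 2*H**2 (C(H) = H + H*(2*H) = H + 2*H**2)
L(N) = N
12*(G(3, 3) + C(-4)) + L(-5) = 12*(3 - 4*(1 + 2*(-4))) - 5 = 12*(3 - 4*(1 - 8)) - 5 = 12*(3 - 4*(-7)) - 5 = 12*(3 + 28) - 5 = 12*31 - 5 = 372 - 5 = 367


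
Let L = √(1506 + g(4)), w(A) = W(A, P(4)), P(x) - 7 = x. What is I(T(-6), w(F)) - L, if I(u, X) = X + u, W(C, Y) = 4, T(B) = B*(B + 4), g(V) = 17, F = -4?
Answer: 16 - √1523 ≈ -23.026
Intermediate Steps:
P(x) = 7 + x
T(B) = B*(4 + B)
w(A) = 4
L = √1523 (L = √(1506 + 17) = √1523 ≈ 39.026)
I(T(-6), w(F)) - L = (4 - 6*(4 - 6)) - √1523 = (4 - 6*(-2)) - √1523 = (4 + 12) - √1523 = 16 - √1523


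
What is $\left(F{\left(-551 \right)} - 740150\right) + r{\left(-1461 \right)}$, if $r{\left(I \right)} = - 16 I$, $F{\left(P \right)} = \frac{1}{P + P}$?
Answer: $- \frac{789884949}{1102} \approx -7.1677 \cdot 10^{5}$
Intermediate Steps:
$F{\left(P \right)} = \frac{1}{2 P}$
$\left(F{\left(-551 \right)} - 740150\right) + r{\left(-1461 \right)} = \left(\frac{1}{2 \left(-551\right)} - 740150\right) - -23376 = \left(\frac{1}{2} \left(- \frac{1}{551}\right) - 740150\right) + 23376 = \left(- \frac{1}{1102} - 740150\right) + 23376 = - \frac{815645301}{1102} + 23376 = - \frac{789884949}{1102}$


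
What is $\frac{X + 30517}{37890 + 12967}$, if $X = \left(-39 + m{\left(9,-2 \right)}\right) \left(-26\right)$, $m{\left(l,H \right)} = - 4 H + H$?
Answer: $\frac{31375}{50857} \approx 0.61693$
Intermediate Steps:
$m{\left(l,H \right)} = - 3 H$
$X = 858$ ($X = \left(-39 - -6\right) \left(-26\right) = \left(-39 + 6\right) \left(-26\right) = \left(-33\right) \left(-26\right) = 858$)
$\frac{X + 30517}{37890 + 12967} = \frac{858 + 30517}{37890 + 12967} = \frac{31375}{50857}$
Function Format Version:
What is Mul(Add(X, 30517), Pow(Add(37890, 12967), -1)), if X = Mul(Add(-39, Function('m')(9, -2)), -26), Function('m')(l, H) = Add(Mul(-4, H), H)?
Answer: Rational(31375, 50857) ≈ 0.61693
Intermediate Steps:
Function('m')(l, H) = Mul(-3, H)
X = 858 (X = Mul(Add(-39, Mul(-3, -2)), -26) = Mul(Add(-39, 6), -26) = Mul(-33, -26) = 858)
Mul(Add(X, 30517), Pow(Add(37890, 12967), -1)) = Mul(Add(858, 30517), Pow(Add(37890, 12967), -1)) = Mul(31375, Pow(50857, -1)) = Mul(31375, Rational(1, 50857)) = Rational(31375, 50857)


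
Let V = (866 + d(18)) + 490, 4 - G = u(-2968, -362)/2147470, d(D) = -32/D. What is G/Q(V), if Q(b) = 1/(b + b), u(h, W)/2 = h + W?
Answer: 20954925904/1932723 ≈ 10842.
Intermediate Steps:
u(h, W) = 2*W + 2*h (u(h, W) = 2*(h + W) = 2*(W + h) = 2*W + 2*h)
G = 859654/214747 (G = 4 - (2*(-362) + 2*(-2968))/2147470 = 4 - (-724 - 5936)/2147470 = 4 - (-6660)/2147470 = 4 - 1*(-666/214747) = 4 + 666/214747 = 859654/214747 ≈ 4.0031)
V = 12188/9 (V = (866 - 32/18) + 490 = (866 - 32*1/18) + 490 = (866 - 16/9) + 490 = 7778/9 + 490 = 12188/9 ≈ 1354.2)
Q(b) = 1/(2*b)
G/Q(V) = 859654/(214747*((1/(2*(12188/9))))) = 859654/(214747*(((½)*(9/12188)))) = 859654/(214747*(9/24376)) = (859654/214747)*(24376/9) = 20954925904/1932723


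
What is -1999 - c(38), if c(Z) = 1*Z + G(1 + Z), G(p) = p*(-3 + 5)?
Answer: -2115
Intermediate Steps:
G(p) = 2*p (G(p) = p*2 = 2*p)
c(Z) = 2 + 3*Z (c(Z) = 1*Z + 2*(1 + Z) = Z + (2 + 2*Z) = 2 + 3*Z)
-1999 - c(38) = -1999 - (2 + 3*38) = -1999 - (2 + 114) = -1999 - 1*116 = -1999 - 116 = -2115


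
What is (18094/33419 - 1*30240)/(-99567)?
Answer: 1010572466/3327429573 ≈ 0.30371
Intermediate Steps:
(18094/33419 - 1*30240)/(-99567) = (18094*(1/33419) - 30240)*(-1/99567) = (18094/33419 - 30240)*(-1/99567) = -1010572466/33419*(-1/99567) = 1010572466/3327429573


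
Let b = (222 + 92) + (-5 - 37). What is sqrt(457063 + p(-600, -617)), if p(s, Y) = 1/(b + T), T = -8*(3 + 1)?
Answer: sqrt(1645426815)/60 ≈ 676.06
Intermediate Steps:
T = -32 (T = -8*4 = -32)
b = 272 (b = 314 - 42 = 272)
p(s, Y) = 1/240 (p(s, Y) = 1/(272 - 32) = 1/240)
sqrt(457063 + p(-600, -617)) = sqrt(457063 + 1/240) = sqrt(109695121/240) = sqrt(1645426815)/60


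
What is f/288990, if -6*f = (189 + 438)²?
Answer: -2299/10140 ≈ -0.22673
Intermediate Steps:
f = -131043/2 (f = -(189 + 438)²/6 = -⅙*627² = -⅙*393129 = -131043/2 ≈ -65522.)
f/288990 = -131043/2/288990 = -131043/2*1/288990 = -2299/10140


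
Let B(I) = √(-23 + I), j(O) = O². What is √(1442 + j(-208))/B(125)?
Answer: √126667/17 ≈ 20.935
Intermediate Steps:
√(1442 + j(-208))/B(125) = √(1442 + (-208)²)/(√(-23 + 125)) = √(1442 + 43264)/(√102) = √44706*(√102/102) = √126667/17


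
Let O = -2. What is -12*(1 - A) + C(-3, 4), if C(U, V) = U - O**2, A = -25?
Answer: -319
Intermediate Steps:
C(U, V) = -4 + U (C(U, V) = U - 1*(-2)**2 = U - 1*4 = U - 4 = -4 + U)
-12*(1 - A) + C(-3, 4) = -12*(1 - 1*(-25)) + (-4 - 3) = -12*(1 + 25) - 7 = -12*26 - 7 = -312 - 7 = -319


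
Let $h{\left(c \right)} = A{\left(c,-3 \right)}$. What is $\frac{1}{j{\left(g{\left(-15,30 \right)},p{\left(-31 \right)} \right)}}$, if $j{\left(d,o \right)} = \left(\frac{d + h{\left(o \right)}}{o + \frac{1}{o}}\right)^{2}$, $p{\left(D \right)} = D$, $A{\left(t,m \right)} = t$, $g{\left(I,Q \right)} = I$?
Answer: $\frac{231361}{508369} \approx 0.4551$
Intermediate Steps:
$h{\left(c \right)} = c$
$j{\left(d,o \right)} = \frac{\left(d + o\right)^{2}}{\left(o + \frac{1}{o}\right)^{2}}$ ($j{\left(d,o \right)} = \left(\frac{d + o}{o + \frac{1}{o}}\right)^{2} = \frac{\left(d + o\right)^{2}}{\left(o + \frac{1}{o}\right)^{2}}$)
$\frac{1}{j{\left(g{\left(-15,30 \right)},p{\left(-31 \right)} \right)}} = \frac{1}{\left(-31\right)^{2} \frac{1}{\left(1 + \left(-31\right)^{2}\right)^{2}} \left(-15 - 31\right)^{2}} = \frac{1}{961 \frac{1}{\left(1 + 961\right)^{2}} \left(-46\right)^{2}} = \frac{1}{961 \cdot \frac{1}{925444} \cdot 2116} = \frac{1}{\frac{508369}{231361}} = \frac{231361}{508369}$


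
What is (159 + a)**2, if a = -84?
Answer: 5625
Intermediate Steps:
(159 + a)**2 = (159 - 84)**2 = 75**2 = 5625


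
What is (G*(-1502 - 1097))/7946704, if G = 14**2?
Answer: -127351/1986676 ≈ -0.064103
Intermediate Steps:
G = 196
(G*(-1502 - 1097))/7946704 = (196*(-1502 - 1097))/7946704 = (196*(-2599))*(1/7946704) = -509404*1/7946704 = -127351/1986676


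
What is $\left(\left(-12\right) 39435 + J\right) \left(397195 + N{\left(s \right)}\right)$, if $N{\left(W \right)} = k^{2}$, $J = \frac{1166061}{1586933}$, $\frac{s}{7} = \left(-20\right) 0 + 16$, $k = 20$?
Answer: $- \frac{298580830999581405}{1586933} \approx -1.8815 \cdot 10^{11}$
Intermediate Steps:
$s = 112$ ($s = 7 \left(\left(-20\right) 0 + 16\right) = 7 \left(0 + 16\right) = 7 \cdot 16 = 112$)
$J = \frac{1166061}{1586933}$ ($J = 1166061 \cdot \frac{1}{1586933} = \frac{1166061}{1586933} \approx 0.73479$)
$N{\left(W \right)} = 400$ ($N{\left(W \right)} = 20^{2} = 400$)
$\left(\left(-12\right) 39435 + J\right) \left(397195 + N{\left(s \right)}\right) = \left(\left(-12\right) 39435 + \frac{1166061}{1586933}\right) \left(397195 + 400\right) = \left(-473220 + \frac{1166061}{1586933}\right) 397595 = \left(- \frac{750967268199}{1586933}\right) 397595 = - \frac{298580830999581405}{1586933}$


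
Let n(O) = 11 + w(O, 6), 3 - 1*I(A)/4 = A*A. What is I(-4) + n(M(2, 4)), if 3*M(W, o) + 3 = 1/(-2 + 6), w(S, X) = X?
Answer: -35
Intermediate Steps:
M(W, o) = -11/12 (M(W, o) = -1 + 1/(3*(-2 + 6)) = -1 + (⅓)/4 = -1 + (⅓)*(¼) = -1 + 1/12 = -11/12)
I(A) = 12 - 4*A² (I(A) = 12 - 4*A*A = 12 - 4*A²)
n(O) = 17 (n(O) = 11 + 6 = 17)
I(-4) + n(M(2, 4)) = (12 - 4*(-4)²) + 17 = (12 - 4*16) + 17 = (12 - 64) + 17 = -52 + 17 = -35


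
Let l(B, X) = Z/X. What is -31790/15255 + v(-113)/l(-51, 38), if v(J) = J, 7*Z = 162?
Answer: -1717351/9153 ≈ -187.63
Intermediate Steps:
Z = 162/7 (Z = (1/7)*162 = 162/7 ≈ 23.143)
l(B, X) = 162/(7*X)
-31790/15255 + v(-113)/l(-51, 38) = -31790/15255 - 113/((162/7)/38) = -31790*1/15255 - 113/((162/7)*(1/38)) = -6358/3051 - 113/81/133 = -6358/3051 - 113*133/81 = -6358/3051 - 15029/81 = -1717351/9153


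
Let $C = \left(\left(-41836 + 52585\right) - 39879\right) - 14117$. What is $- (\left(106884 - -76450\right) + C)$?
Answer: $-140087$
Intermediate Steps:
$C = -43247$ ($C = \left(10749 - 39879\right) - 14117 = -29130 - 14117 = -43247$)
$- (\left(106884 - -76450\right) + C) = - (\left(106884 - -76450\right) - 43247) = - (\left(106884 + \left(-13580 + 90030\right)\right) - 43247) = - (\left(106884 + 76450\right) - 43247) = - (183334 - 43247) = \left(-1\right) 140087 = -140087$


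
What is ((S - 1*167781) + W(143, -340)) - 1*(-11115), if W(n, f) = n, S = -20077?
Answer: -176600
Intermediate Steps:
((S - 1*167781) + W(143, -340)) - 1*(-11115) = ((-20077 - 1*167781) + 143) - 1*(-11115) = ((-20077 - 167781) + 143) + 11115 = (-187858 + 143) + 11115 = -187715 + 11115 = -176600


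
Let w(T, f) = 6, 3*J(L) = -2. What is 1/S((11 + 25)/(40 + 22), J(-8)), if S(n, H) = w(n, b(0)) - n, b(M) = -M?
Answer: 31/168 ≈ 0.18452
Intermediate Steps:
J(L) = -⅔ (J(L) = (⅓)*(-2) = -⅔)
S(n, H) = 6 - n
1/S((11 + 25)/(40 + 22), J(-8)) = 1/(6 - (11 + 25)/(40 + 22)) = 1/(6 - 36/62) = 1/(6 - 1*18/31) = 1/(6 - 18/31) = 1/(168/31) = 31/168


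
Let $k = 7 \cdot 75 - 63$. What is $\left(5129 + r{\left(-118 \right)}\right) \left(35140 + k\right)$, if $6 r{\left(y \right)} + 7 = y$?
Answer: $\frac{545582849}{3} \approx 1.8186 \cdot 10^{8}$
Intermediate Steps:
$r{\left(y \right)} = - \frac{7}{6} + \frac{y}{6}$
$k = 462$ ($k = 525 - 63 = 462$)
$\left(5129 + r{\left(-118 \right)}\right) \left(35140 + k\right) = \left(5129 + \left(- \frac{7}{6} + \frac{1}{6} \left(-118\right)\right)\right) \left(35140 + 462\right) = \left(5129 - \frac{125}{6}\right) 35602 = \frac{30649}{6} \cdot 35602 = \frac{545582849}{3}$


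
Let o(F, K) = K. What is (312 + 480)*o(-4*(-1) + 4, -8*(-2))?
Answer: 12672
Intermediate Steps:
(312 + 480)*o(-4*(-1) + 4, -8*(-2)) = (312 + 480)*(-8*(-2)) = 792*16 = 12672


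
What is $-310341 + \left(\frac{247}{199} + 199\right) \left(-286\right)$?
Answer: $- \frac{73154387}{199} \approx -3.6761 \cdot 10^{5}$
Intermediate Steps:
$-310341 + \left(\frac{247}{199} + 199\right) \left(-286\right) = -310341 + \frac{39848}{199} \left(-286\right) = -310341 - \frac{11396528}{199} = - \frac{73154387}{199}$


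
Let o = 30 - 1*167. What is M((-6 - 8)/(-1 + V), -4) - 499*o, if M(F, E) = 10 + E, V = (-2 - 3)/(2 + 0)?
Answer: 68369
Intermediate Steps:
V = -5/2 ≈ -2.5000
o = -137 (o = 30 - 167 = -137)
M((-6 - 8)/(-1 + V), -4) - 499*o = (10 - 4) - 499*(-137) = 6 + 68363 = 68369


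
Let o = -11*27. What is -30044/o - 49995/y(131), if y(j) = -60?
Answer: 1110077/1188 ≈ 934.41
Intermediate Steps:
o = -297
-30044/o - 49995/y(131) = -30044/(-297) - 49995/(-60) = -30044*(-1/297) - 49995*(-1/60) = 30044/297 + 3333/4 = 1110077/1188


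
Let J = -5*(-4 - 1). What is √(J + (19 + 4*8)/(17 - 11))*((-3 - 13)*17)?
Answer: -136*√134 ≈ -1574.3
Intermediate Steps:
J = 25 (J = -5*(-5) = 25)
√(J + (19 + 4*8)/(17 - 11))*((-3 - 13)*17) = √(25 + (19 + 4*8)/(17 - 11))*((-3 - 13)*17) = √(25 + (19 + 32)/6)*(-16*17) = √(25 + 51*(⅙))*(-272) = √(25 + 17/2)*(-272) = √(67/2)*(-272) = (√134/2)*(-272) = -136*√134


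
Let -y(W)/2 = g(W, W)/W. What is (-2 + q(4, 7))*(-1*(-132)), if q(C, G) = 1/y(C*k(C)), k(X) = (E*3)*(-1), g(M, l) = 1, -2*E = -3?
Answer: 924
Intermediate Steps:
E = 3/2 (E = -½*(-3) = 3/2 ≈ 1.5000)
k(X) = -9/2 (k(X) = ((3/2)*3)*(-1) = (9/2)*(-1) = -9/2)
y(W) = -2/W
q(C, G) = 9*C/4 (q(C, G) = 1/(-2*(-2/(9*C))) = 1/(-(-4)/(9*C)) = 1/(4/(9*C)) = 9*C/4)
(-2 + q(4, 7))*(-1*(-132)) = (-2 + (9/4)*4)*(-1*(-132)) = (-2 + 9)*132 = 7*132 = 924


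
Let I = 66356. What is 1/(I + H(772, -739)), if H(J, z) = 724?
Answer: 1/67080 ≈ 1.4908e-5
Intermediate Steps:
1/(I + H(772, -739)) = 1/(66356 + 724) = 1/67080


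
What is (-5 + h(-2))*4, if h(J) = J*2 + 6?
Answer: -12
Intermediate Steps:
h(J) = 6 + 2*J (h(J) = 2*J + 6 = 6 + 2*J)
(-5 + h(-2))*4 = (-5 + (6 + 2*(-2)))*4 = (-5 + (6 - 4))*4 = (-5 + 2)*4 = -3*4 = -12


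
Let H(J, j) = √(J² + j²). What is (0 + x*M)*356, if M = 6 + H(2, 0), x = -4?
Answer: -11392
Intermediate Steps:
M = 8 (M = 6 + √(2² + 0²) = 6 + √(4 + 0) = 6 + √4 = 6 + 2 = 8)
(0 + x*M)*356 = (0 - 4*8)*356 = (0 - 32)*356 = -32*356 = -11392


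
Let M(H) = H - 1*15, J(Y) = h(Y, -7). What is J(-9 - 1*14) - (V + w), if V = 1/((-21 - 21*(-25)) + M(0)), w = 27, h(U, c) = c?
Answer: -16627/489 ≈ -34.002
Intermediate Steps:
J(Y) = -7
M(H) = -15 + H (M(H) = H - 15 = -15 + H)
V = 1/489 (V = 1/((-21 - 21*(-25)) + (-15 + 0)) = 1/((-21 + 525) - 15) = 1/(504 - 15) = 1/489 ≈ 0.0020450)
J(-9 - 1*14) - (V + w) = -7 - (1/489 + 27) = -7 - 1*13204/489 = -7 - 13204/489 = -16627/489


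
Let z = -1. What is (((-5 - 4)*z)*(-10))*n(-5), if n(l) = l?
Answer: 450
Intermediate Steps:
(((-5 - 4)*z)*(-10))*n(-5) = (((-5 - 4)*(-1))*(-10))*(-5) = (-9*(-1)*(-10))*(-5) = (9*(-10))*(-5) = -90*(-5) = 450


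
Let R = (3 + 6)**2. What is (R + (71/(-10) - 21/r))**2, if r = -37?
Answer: 759167809/136900 ≈ 5545.4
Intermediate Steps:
R = 81 (R = 9**2 = 81)
(R + (71/(-10) - 21/r))**2 = (81 + (71/(-10) - 21/(-37)))**2 = (81 + (71*(-1/10) - 21*(-1/37)))**2 = (81 + (-71/10 + 21/37))**2 = (81 - 2417/370)**2 = (27553/370)**2 = 759167809/136900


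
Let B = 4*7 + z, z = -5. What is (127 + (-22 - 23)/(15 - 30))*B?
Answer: 2990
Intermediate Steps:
B = 23 (B = 4*7 - 5 = 28 - 5 = 23)
(127 + (-22 - 23)/(15 - 30))*B = (127 + (-22 - 23)/(15 - 30))*23 = (127 - 45/(-15))*23 = (127 - 45*(-1/15))*23 = (127 + 3)*23 = 130*23 = 2990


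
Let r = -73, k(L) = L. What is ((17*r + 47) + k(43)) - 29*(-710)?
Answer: 19439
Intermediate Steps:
((17*r + 47) + k(43)) - 29*(-710) = ((17*(-73) + 47) + 43) - 29*(-710) = ((-1241 + 47) + 43) + 20590 = (-1194 + 43) + 20590 = -1151 + 20590 = 19439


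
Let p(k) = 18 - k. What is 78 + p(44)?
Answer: 52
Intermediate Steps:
78 + p(44) = 78 + (18 - 1*44) = 78 + (18 - 44) = 78 - 26 = 52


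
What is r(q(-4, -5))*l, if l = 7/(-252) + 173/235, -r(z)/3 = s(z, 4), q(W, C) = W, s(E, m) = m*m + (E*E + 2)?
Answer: -101881/1410 ≈ -72.256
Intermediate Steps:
s(E, m) = 2 + E**2 + m**2 (s(E, m) = m**2 + (E**2 + 2) = m**2 + (2 + E**2) = 2 + E**2 + m**2)
r(z) = -54 - 3*z**2 (r(z) = -3*(2 + z**2 + 4**2) = -3*(2 + z**2 + 16) = -3*(18 + z**2) = -54 - 3*z**2)
l = 5993/8460 (l = 7*(-1/252) + 173*(1/235) = -1/36 + 173/235 = 5993/8460 ≈ 0.70839)
r(q(-4, -5))*l = (-54 - 3*(-4)**2)*(5993/8460) = (-54 - 3*16)*(5993/8460) = (-54 - 48)*(5993/8460) = -102*5993/8460 = -101881/1410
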